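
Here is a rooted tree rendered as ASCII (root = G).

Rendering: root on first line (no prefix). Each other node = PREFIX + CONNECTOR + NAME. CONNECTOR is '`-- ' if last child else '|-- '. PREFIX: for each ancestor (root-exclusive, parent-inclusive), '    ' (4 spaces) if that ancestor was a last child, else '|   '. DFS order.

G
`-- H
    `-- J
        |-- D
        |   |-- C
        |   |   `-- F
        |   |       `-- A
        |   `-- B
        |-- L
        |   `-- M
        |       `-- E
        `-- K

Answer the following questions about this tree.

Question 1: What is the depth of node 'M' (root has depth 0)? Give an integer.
Path from root to M: G -> H -> J -> L -> M
Depth = number of edges = 4

Answer: 4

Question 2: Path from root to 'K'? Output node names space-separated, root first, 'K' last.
Walk down from root: G -> H -> J -> K

Answer: G H J K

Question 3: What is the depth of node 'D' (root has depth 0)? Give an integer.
Answer: 3

Derivation:
Path from root to D: G -> H -> J -> D
Depth = number of edges = 3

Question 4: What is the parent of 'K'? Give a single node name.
Scan adjacency: K appears as child of J

Answer: J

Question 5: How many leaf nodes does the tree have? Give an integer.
Leaves (nodes with no children): A, B, E, K

Answer: 4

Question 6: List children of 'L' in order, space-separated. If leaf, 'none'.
Node L's children (from adjacency): M

Answer: M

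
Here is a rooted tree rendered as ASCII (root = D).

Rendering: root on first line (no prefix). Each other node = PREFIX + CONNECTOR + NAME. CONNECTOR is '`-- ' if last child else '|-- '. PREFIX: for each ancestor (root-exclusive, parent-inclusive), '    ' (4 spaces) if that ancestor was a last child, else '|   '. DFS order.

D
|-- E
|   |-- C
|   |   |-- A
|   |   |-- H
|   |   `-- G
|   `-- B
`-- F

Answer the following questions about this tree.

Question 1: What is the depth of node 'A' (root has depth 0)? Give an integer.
Answer: 3

Derivation:
Path from root to A: D -> E -> C -> A
Depth = number of edges = 3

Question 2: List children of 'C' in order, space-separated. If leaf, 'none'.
Answer: A H G

Derivation:
Node C's children (from adjacency): A, H, G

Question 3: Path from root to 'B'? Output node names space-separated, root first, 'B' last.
Answer: D E B

Derivation:
Walk down from root: D -> E -> B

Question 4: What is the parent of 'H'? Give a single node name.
Scan adjacency: H appears as child of C

Answer: C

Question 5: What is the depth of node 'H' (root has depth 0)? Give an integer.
Answer: 3

Derivation:
Path from root to H: D -> E -> C -> H
Depth = number of edges = 3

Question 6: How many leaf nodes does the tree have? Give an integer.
Answer: 5

Derivation:
Leaves (nodes with no children): A, B, F, G, H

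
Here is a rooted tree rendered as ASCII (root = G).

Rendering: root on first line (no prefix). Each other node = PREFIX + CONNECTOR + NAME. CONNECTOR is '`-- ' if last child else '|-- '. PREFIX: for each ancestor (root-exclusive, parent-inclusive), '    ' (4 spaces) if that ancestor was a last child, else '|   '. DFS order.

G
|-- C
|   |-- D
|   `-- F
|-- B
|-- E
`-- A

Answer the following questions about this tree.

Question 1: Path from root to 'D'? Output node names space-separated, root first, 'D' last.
Walk down from root: G -> C -> D

Answer: G C D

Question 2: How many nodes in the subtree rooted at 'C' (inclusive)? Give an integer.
Subtree rooted at C contains: C, D, F
Count = 3

Answer: 3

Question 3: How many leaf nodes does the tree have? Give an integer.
Answer: 5

Derivation:
Leaves (nodes with no children): A, B, D, E, F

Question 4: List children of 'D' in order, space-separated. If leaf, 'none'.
Answer: none

Derivation:
Node D's children (from adjacency): (leaf)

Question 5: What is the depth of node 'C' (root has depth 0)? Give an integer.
Answer: 1

Derivation:
Path from root to C: G -> C
Depth = number of edges = 1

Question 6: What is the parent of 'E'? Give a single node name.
Scan adjacency: E appears as child of G

Answer: G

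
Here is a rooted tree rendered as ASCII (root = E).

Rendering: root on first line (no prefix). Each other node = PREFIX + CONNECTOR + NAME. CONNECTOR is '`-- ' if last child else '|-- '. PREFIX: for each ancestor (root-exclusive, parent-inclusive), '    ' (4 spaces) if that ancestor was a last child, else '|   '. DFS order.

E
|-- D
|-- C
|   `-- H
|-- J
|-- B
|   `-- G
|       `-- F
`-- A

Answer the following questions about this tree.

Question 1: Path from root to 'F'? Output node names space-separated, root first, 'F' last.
Walk down from root: E -> B -> G -> F

Answer: E B G F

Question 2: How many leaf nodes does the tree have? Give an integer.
Answer: 5

Derivation:
Leaves (nodes with no children): A, D, F, H, J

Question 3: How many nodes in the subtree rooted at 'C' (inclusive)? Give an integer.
Answer: 2

Derivation:
Subtree rooted at C contains: C, H
Count = 2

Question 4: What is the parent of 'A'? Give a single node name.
Scan adjacency: A appears as child of E

Answer: E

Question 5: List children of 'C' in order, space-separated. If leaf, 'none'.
Answer: H

Derivation:
Node C's children (from adjacency): H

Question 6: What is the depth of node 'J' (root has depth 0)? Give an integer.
Answer: 1

Derivation:
Path from root to J: E -> J
Depth = number of edges = 1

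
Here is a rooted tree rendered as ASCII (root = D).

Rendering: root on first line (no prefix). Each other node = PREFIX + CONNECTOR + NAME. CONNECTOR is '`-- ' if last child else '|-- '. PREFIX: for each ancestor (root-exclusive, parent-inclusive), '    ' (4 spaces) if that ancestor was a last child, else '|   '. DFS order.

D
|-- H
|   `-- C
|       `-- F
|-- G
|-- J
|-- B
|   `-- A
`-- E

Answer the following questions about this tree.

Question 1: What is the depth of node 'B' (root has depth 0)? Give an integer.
Answer: 1

Derivation:
Path from root to B: D -> B
Depth = number of edges = 1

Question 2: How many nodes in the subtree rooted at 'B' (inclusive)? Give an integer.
Answer: 2

Derivation:
Subtree rooted at B contains: A, B
Count = 2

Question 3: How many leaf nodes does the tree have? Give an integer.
Leaves (nodes with no children): A, E, F, G, J

Answer: 5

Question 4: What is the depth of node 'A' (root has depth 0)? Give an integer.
Answer: 2

Derivation:
Path from root to A: D -> B -> A
Depth = number of edges = 2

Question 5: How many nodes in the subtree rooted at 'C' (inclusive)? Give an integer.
Subtree rooted at C contains: C, F
Count = 2

Answer: 2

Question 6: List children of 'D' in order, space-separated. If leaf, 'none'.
Answer: H G J B E

Derivation:
Node D's children (from adjacency): H, G, J, B, E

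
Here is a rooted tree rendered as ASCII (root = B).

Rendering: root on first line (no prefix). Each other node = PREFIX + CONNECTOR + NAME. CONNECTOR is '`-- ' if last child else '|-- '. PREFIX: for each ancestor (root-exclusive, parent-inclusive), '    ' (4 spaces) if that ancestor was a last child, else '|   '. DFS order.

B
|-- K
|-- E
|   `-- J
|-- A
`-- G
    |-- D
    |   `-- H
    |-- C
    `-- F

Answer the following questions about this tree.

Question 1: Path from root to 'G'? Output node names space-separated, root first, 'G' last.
Walk down from root: B -> G

Answer: B G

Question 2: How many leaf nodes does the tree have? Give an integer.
Answer: 6

Derivation:
Leaves (nodes with no children): A, C, F, H, J, K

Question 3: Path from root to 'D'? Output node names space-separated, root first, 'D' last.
Answer: B G D

Derivation:
Walk down from root: B -> G -> D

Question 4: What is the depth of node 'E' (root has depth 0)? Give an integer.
Answer: 1

Derivation:
Path from root to E: B -> E
Depth = number of edges = 1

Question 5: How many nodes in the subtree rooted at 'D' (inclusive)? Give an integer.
Answer: 2

Derivation:
Subtree rooted at D contains: D, H
Count = 2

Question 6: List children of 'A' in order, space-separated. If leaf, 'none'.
Answer: none

Derivation:
Node A's children (from adjacency): (leaf)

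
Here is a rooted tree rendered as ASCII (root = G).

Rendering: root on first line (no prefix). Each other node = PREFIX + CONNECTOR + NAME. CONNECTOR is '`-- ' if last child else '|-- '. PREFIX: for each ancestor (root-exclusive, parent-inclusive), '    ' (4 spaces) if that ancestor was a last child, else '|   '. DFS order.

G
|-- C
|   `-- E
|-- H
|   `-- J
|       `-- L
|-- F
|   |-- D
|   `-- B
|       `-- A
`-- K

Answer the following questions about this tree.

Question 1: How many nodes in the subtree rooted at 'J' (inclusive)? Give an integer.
Subtree rooted at J contains: J, L
Count = 2

Answer: 2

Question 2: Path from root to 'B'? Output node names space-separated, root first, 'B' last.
Answer: G F B

Derivation:
Walk down from root: G -> F -> B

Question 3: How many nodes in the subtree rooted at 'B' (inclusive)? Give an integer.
Subtree rooted at B contains: A, B
Count = 2

Answer: 2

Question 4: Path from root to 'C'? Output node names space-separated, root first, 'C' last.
Answer: G C

Derivation:
Walk down from root: G -> C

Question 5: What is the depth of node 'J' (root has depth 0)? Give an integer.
Answer: 2

Derivation:
Path from root to J: G -> H -> J
Depth = number of edges = 2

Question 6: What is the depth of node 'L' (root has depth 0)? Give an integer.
Answer: 3

Derivation:
Path from root to L: G -> H -> J -> L
Depth = number of edges = 3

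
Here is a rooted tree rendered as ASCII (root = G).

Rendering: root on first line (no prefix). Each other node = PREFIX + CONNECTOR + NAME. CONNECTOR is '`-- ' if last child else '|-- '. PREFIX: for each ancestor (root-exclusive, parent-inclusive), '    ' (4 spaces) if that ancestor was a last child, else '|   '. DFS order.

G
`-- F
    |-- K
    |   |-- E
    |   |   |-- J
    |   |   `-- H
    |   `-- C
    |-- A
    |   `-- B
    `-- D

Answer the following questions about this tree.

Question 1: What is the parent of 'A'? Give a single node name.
Scan adjacency: A appears as child of F

Answer: F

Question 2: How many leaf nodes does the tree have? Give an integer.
Answer: 5

Derivation:
Leaves (nodes with no children): B, C, D, H, J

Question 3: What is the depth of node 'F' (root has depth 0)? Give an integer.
Path from root to F: G -> F
Depth = number of edges = 1

Answer: 1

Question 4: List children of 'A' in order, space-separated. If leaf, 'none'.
Node A's children (from adjacency): B

Answer: B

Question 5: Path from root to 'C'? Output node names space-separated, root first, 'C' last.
Answer: G F K C

Derivation:
Walk down from root: G -> F -> K -> C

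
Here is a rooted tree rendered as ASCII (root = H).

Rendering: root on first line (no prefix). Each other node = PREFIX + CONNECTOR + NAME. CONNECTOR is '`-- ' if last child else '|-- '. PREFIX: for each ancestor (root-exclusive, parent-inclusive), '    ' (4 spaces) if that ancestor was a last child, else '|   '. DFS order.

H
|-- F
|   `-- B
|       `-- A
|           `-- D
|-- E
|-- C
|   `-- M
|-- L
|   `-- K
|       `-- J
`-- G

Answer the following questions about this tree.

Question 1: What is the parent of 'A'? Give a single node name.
Scan adjacency: A appears as child of B

Answer: B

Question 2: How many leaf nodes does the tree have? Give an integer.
Answer: 5

Derivation:
Leaves (nodes with no children): D, E, G, J, M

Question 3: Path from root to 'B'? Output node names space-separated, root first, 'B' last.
Answer: H F B

Derivation:
Walk down from root: H -> F -> B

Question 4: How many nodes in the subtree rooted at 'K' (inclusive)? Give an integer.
Subtree rooted at K contains: J, K
Count = 2

Answer: 2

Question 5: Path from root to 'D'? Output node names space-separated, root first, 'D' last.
Walk down from root: H -> F -> B -> A -> D

Answer: H F B A D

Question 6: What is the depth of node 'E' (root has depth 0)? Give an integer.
Answer: 1

Derivation:
Path from root to E: H -> E
Depth = number of edges = 1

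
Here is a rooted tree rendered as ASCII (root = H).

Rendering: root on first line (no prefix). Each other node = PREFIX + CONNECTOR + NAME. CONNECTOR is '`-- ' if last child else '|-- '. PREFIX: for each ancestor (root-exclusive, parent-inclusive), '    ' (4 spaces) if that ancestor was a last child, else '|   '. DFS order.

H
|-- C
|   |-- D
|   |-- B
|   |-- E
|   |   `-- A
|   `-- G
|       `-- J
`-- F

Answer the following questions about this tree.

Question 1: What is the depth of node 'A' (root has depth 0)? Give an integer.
Answer: 3

Derivation:
Path from root to A: H -> C -> E -> A
Depth = number of edges = 3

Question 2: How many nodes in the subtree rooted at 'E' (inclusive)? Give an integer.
Subtree rooted at E contains: A, E
Count = 2

Answer: 2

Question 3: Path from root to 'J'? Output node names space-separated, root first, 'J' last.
Walk down from root: H -> C -> G -> J

Answer: H C G J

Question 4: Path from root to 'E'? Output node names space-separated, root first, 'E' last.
Answer: H C E

Derivation:
Walk down from root: H -> C -> E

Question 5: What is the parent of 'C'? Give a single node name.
Scan adjacency: C appears as child of H

Answer: H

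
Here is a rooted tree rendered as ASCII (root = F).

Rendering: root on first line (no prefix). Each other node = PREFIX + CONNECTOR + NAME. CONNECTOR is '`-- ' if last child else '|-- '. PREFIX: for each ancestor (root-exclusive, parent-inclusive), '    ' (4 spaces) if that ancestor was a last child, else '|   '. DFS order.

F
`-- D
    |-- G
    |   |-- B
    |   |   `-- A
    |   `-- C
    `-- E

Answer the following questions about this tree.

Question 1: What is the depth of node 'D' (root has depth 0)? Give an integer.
Path from root to D: F -> D
Depth = number of edges = 1

Answer: 1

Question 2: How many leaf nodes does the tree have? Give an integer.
Leaves (nodes with no children): A, C, E

Answer: 3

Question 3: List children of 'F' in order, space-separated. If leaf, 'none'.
Node F's children (from adjacency): D

Answer: D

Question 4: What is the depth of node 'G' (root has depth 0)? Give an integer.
Answer: 2

Derivation:
Path from root to G: F -> D -> G
Depth = number of edges = 2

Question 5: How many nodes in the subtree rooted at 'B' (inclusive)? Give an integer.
Answer: 2

Derivation:
Subtree rooted at B contains: A, B
Count = 2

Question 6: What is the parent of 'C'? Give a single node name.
Scan adjacency: C appears as child of G

Answer: G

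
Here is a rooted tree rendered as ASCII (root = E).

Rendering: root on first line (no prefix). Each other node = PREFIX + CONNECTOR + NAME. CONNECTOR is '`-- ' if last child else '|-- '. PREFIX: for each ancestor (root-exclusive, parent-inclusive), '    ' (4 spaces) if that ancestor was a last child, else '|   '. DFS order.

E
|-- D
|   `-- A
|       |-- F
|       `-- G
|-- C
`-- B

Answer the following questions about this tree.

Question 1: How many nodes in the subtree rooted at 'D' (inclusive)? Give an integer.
Subtree rooted at D contains: A, D, F, G
Count = 4

Answer: 4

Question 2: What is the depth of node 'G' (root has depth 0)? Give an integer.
Path from root to G: E -> D -> A -> G
Depth = number of edges = 3

Answer: 3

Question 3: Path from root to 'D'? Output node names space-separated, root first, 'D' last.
Walk down from root: E -> D

Answer: E D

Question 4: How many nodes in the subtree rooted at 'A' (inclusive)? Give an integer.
Subtree rooted at A contains: A, F, G
Count = 3

Answer: 3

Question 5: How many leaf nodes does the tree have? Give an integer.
Leaves (nodes with no children): B, C, F, G

Answer: 4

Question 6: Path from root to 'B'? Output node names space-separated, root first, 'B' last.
Answer: E B

Derivation:
Walk down from root: E -> B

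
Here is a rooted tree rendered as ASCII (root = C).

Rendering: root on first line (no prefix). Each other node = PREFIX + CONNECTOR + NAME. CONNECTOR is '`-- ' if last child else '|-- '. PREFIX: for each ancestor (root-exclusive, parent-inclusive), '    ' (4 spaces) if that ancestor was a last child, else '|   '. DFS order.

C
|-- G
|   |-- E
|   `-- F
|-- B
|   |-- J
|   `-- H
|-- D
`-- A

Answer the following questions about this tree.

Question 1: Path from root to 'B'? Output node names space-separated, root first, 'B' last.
Walk down from root: C -> B

Answer: C B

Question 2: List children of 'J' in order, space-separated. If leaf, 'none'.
Answer: none

Derivation:
Node J's children (from adjacency): (leaf)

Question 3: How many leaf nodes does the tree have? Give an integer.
Leaves (nodes with no children): A, D, E, F, H, J

Answer: 6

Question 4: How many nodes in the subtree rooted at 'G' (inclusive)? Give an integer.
Subtree rooted at G contains: E, F, G
Count = 3

Answer: 3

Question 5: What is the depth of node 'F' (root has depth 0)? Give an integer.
Path from root to F: C -> G -> F
Depth = number of edges = 2

Answer: 2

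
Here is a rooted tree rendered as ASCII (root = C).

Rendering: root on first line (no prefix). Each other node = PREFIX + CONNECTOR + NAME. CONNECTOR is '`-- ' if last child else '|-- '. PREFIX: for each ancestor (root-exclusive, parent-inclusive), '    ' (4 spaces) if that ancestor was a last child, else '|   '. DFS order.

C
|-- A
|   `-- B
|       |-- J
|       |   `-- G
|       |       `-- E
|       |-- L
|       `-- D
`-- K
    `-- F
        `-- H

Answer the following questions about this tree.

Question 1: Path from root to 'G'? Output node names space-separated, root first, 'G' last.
Answer: C A B J G

Derivation:
Walk down from root: C -> A -> B -> J -> G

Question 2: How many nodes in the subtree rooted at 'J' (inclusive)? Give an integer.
Subtree rooted at J contains: E, G, J
Count = 3

Answer: 3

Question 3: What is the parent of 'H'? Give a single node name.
Answer: F

Derivation:
Scan adjacency: H appears as child of F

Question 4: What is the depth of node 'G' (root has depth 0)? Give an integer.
Path from root to G: C -> A -> B -> J -> G
Depth = number of edges = 4

Answer: 4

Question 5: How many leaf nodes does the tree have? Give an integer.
Answer: 4

Derivation:
Leaves (nodes with no children): D, E, H, L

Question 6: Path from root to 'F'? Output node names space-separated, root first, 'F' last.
Walk down from root: C -> K -> F

Answer: C K F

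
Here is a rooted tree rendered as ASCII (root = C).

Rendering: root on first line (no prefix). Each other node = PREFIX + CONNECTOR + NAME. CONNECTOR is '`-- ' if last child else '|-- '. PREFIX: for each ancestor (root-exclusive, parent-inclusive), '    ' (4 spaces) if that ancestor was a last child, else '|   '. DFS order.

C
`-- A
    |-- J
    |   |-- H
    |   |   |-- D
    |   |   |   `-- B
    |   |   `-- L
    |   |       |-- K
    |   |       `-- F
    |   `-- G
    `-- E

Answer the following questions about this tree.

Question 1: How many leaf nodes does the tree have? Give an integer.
Answer: 5

Derivation:
Leaves (nodes with no children): B, E, F, G, K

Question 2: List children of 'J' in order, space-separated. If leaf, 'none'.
Node J's children (from adjacency): H, G

Answer: H G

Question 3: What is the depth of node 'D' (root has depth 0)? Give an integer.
Path from root to D: C -> A -> J -> H -> D
Depth = number of edges = 4

Answer: 4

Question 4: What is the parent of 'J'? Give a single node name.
Scan adjacency: J appears as child of A

Answer: A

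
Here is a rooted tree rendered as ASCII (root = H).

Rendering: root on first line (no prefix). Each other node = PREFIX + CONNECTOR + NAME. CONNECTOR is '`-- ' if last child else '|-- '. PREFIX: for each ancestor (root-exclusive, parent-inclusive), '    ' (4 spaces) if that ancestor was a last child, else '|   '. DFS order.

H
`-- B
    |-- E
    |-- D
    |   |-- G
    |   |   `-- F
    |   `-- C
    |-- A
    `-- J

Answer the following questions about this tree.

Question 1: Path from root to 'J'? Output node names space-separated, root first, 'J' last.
Answer: H B J

Derivation:
Walk down from root: H -> B -> J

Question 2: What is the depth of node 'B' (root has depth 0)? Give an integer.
Answer: 1

Derivation:
Path from root to B: H -> B
Depth = number of edges = 1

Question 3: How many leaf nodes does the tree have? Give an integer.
Answer: 5

Derivation:
Leaves (nodes with no children): A, C, E, F, J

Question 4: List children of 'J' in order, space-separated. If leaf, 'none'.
Answer: none

Derivation:
Node J's children (from adjacency): (leaf)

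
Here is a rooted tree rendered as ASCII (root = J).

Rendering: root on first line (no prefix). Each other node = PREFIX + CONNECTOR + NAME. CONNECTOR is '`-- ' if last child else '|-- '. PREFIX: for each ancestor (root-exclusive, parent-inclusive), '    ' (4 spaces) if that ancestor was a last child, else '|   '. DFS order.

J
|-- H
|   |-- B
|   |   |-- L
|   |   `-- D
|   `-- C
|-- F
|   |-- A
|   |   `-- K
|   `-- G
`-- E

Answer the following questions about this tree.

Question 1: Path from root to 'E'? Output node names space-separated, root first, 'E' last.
Walk down from root: J -> E

Answer: J E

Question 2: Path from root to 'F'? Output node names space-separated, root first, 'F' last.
Answer: J F

Derivation:
Walk down from root: J -> F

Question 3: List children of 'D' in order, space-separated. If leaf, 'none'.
Node D's children (from adjacency): (leaf)

Answer: none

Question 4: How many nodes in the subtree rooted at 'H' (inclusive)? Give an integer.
Answer: 5

Derivation:
Subtree rooted at H contains: B, C, D, H, L
Count = 5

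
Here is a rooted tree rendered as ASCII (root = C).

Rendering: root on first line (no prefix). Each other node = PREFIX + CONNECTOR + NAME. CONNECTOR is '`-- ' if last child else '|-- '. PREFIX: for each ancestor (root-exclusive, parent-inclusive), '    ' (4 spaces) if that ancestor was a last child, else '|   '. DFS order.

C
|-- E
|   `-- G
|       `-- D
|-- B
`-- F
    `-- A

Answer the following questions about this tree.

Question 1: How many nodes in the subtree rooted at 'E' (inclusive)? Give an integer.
Answer: 3

Derivation:
Subtree rooted at E contains: D, E, G
Count = 3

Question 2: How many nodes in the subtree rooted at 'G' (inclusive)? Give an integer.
Subtree rooted at G contains: D, G
Count = 2

Answer: 2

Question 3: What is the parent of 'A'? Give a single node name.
Scan adjacency: A appears as child of F

Answer: F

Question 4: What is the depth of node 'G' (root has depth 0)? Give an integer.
Path from root to G: C -> E -> G
Depth = number of edges = 2

Answer: 2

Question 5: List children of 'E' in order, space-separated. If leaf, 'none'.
Answer: G

Derivation:
Node E's children (from adjacency): G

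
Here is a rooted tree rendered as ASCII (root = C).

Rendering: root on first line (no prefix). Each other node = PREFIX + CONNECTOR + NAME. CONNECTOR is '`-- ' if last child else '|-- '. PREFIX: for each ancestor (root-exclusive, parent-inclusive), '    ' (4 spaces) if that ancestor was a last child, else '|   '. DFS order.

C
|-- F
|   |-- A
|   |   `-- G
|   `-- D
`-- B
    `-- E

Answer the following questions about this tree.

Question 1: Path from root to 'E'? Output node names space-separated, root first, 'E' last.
Answer: C B E

Derivation:
Walk down from root: C -> B -> E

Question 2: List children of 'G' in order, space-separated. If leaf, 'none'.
Answer: none

Derivation:
Node G's children (from adjacency): (leaf)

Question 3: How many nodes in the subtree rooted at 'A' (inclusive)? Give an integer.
Answer: 2

Derivation:
Subtree rooted at A contains: A, G
Count = 2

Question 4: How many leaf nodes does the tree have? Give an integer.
Answer: 3

Derivation:
Leaves (nodes with no children): D, E, G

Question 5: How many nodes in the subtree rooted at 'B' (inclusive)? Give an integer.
Answer: 2

Derivation:
Subtree rooted at B contains: B, E
Count = 2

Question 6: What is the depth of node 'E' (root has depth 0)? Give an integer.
Path from root to E: C -> B -> E
Depth = number of edges = 2

Answer: 2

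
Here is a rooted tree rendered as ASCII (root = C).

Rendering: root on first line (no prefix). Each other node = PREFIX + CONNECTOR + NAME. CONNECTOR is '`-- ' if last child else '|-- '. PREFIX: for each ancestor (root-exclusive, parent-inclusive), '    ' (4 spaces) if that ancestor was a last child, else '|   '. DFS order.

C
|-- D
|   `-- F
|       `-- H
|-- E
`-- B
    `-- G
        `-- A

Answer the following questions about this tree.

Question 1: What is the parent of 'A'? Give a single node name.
Answer: G

Derivation:
Scan adjacency: A appears as child of G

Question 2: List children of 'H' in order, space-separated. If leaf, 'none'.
Answer: none

Derivation:
Node H's children (from adjacency): (leaf)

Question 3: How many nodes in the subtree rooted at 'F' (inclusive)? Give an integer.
Answer: 2

Derivation:
Subtree rooted at F contains: F, H
Count = 2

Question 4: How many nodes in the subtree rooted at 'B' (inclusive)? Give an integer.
Answer: 3

Derivation:
Subtree rooted at B contains: A, B, G
Count = 3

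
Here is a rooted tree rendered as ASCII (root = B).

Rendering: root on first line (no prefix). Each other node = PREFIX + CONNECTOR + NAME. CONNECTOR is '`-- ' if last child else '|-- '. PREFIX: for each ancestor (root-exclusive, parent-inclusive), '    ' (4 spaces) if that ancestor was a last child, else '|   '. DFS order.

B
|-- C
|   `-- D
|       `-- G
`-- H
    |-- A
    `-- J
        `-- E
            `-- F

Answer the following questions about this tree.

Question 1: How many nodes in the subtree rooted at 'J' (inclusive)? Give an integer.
Answer: 3

Derivation:
Subtree rooted at J contains: E, F, J
Count = 3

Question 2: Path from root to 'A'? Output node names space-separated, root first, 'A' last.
Walk down from root: B -> H -> A

Answer: B H A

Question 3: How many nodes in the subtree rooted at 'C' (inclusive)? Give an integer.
Subtree rooted at C contains: C, D, G
Count = 3

Answer: 3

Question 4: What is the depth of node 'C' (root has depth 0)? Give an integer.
Answer: 1

Derivation:
Path from root to C: B -> C
Depth = number of edges = 1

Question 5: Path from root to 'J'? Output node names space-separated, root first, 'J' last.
Walk down from root: B -> H -> J

Answer: B H J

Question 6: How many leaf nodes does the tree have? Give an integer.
Leaves (nodes with no children): A, F, G

Answer: 3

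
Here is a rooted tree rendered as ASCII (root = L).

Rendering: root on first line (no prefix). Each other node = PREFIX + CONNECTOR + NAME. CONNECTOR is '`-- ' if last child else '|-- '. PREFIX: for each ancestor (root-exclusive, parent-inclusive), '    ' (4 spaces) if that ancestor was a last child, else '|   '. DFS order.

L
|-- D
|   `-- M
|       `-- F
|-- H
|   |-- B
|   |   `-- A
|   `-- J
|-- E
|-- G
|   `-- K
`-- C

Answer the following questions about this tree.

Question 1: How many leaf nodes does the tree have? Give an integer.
Leaves (nodes with no children): A, C, E, F, J, K

Answer: 6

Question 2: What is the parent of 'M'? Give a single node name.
Scan adjacency: M appears as child of D

Answer: D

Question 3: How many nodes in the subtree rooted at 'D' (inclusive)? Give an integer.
Answer: 3

Derivation:
Subtree rooted at D contains: D, F, M
Count = 3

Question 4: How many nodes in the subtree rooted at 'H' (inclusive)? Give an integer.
Answer: 4

Derivation:
Subtree rooted at H contains: A, B, H, J
Count = 4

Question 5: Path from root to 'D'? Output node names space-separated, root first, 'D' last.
Walk down from root: L -> D

Answer: L D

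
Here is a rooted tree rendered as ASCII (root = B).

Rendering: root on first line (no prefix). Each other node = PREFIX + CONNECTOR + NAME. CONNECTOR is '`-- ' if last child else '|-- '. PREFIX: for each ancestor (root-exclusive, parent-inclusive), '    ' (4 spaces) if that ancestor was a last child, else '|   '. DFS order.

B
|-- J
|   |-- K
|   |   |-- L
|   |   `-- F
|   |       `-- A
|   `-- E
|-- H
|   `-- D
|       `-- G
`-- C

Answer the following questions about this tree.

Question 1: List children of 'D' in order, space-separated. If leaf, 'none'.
Answer: G

Derivation:
Node D's children (from adjacency): G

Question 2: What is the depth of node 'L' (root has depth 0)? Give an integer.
Answer: 3

Derivation:
Path from root to L: B -> J -> K -> L
Depth = number of edges = 3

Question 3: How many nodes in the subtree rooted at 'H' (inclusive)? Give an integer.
Subtree rooted at H contains: D, G, H
Count = 3

Answer: 3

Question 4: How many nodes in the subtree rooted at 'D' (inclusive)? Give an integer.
Answer: 2

Derivation:
Subtree rooted at D contains: D, G
Count = 2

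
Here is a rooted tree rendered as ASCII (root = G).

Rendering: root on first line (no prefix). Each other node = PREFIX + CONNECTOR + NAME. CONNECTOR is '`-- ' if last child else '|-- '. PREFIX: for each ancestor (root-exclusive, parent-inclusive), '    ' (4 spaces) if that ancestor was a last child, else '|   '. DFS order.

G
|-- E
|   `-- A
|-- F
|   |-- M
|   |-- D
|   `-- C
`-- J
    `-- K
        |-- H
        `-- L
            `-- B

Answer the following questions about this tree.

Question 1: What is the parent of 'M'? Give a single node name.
Scan adjacency: M appears as child of F

Answer: F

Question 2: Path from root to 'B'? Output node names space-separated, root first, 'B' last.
Walk down from root: G -> J -> K -> L -> B

Answer: G J K L B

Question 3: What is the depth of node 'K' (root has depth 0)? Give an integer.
Path from root to K: G -> J -> K
Depth = number of edges = 2

Answer: 2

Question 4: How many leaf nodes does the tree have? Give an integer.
Leaves (nodes with no children): A, B, C, D, H, M

Answer: 6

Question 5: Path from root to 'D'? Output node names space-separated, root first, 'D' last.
Walk down from root: G -> F -> D

Answer: G F D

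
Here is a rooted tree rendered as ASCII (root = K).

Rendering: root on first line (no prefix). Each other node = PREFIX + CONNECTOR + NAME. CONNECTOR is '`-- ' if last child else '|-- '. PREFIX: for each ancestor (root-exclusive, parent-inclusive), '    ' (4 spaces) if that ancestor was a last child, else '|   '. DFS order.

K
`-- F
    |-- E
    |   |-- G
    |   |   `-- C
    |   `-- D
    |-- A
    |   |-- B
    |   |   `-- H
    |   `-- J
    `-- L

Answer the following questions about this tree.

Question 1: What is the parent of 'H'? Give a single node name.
Answer: B

Derivation:
Scan adjacency: H appears as child of B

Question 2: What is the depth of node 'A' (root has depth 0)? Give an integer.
Path from root to A: K -> F -> A
Depth = number of edges = 2

Answer: 2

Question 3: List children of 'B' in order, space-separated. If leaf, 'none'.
Node B's children (from adjacency): H

Answer: H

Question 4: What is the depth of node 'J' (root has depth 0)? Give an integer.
Answer: 3

Derivation:
Path from root to J: K -> F -> A -> J
Depth = number of edges = 3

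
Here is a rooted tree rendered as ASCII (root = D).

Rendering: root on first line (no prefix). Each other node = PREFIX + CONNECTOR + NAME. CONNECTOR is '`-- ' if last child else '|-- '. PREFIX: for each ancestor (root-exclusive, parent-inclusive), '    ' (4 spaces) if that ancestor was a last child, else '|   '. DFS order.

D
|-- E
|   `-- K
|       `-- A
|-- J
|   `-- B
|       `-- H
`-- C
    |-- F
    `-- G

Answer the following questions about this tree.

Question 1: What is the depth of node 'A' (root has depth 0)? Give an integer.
Answer: 3

Derivation:
Path from root to A: D -> E -> K -> A
Depth = number of edges = 3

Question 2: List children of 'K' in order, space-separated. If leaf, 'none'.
Node K's children (from adjacency): A

Answer: A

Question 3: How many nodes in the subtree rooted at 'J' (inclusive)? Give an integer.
Subtree rooted at J contains: B, H, J
Count = 3

Answer: 3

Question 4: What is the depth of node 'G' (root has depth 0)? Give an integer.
Answer: 2

Derivation:
Path from root to G: D -> C -> G
Depth = number of edges = 2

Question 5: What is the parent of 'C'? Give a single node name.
Answer: D

Derivation:
Scan adjacency: C appears as child of D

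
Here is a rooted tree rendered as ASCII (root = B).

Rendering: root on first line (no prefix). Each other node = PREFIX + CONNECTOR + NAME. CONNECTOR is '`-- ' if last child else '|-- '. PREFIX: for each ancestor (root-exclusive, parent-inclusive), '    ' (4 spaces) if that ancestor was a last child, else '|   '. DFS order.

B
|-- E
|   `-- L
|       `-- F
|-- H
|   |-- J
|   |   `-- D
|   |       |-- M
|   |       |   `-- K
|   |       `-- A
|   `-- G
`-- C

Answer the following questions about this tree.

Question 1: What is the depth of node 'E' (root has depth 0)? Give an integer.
Answer: 1

Derivation:
Path from root to E: B -> E
Depth = number of edges = 1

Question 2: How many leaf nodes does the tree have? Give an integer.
Answer: 5

Derivation:
Leaves (nodes with no children): A, C, F, G, K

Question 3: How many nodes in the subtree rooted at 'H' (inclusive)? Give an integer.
Answer: 7

Derivation:
Subtree rooted at H contains: A, D, G, H, J, K, M
Count = 7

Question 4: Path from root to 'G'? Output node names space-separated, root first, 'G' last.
Walk down from root: B -> H -> G

Answer: B H G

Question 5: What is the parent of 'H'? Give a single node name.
Scan adjacency: H appears as child of B

Answer: B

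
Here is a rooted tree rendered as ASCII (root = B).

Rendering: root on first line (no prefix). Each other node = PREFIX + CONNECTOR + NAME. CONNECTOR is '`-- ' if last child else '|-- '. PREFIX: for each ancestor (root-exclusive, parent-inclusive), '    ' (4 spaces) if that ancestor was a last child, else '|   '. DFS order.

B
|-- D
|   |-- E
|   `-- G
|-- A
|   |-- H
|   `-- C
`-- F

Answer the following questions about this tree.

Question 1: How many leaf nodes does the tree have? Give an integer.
Answer: 5

Derivation:
Leaves (nodes with no children): C, E, F, G, H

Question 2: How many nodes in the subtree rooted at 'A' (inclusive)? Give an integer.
Answer: 3

Derivation:
Subtree rooted at A contains: A, C, H
Count = 3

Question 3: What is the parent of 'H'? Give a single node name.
Answer: A

Derivation:
Scan adjacency: H appears as child of A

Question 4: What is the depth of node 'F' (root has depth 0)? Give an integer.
Answer: 1

Derivation:
Path from root to F: B -> F
Depth = number of edges = 1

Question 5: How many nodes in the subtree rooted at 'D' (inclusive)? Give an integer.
Subtree rooted at D contains: D, E, G
Count = 3

Answer: 3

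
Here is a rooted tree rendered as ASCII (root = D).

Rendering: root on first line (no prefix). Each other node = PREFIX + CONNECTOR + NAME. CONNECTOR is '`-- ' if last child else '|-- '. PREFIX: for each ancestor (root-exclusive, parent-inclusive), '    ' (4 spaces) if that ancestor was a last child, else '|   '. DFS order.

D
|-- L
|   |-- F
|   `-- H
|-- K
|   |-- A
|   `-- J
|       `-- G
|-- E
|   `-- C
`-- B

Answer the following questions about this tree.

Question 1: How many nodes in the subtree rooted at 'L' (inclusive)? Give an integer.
Answer: 3

Derivation:
Subtree rooted at L contains: F, H, L
Count = 3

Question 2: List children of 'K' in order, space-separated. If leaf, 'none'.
Answer: A J

Derivation:
Node K's children (from adjacency): A, J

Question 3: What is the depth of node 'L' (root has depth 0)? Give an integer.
Path from root to L: D -> L
Depth = number of edges = 1

Answer: 1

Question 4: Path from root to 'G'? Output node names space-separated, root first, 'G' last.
Walk down from root: D -> K -> J -> G

Answer: D K J G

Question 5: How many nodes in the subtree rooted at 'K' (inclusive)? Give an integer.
Subtree rooted at K contains: A, G, J, K
Count = 4

Answer: 4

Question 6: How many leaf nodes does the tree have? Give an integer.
Answer: 6

Derivation:
Leaves (nodes with no children): A, B, C, F, G, H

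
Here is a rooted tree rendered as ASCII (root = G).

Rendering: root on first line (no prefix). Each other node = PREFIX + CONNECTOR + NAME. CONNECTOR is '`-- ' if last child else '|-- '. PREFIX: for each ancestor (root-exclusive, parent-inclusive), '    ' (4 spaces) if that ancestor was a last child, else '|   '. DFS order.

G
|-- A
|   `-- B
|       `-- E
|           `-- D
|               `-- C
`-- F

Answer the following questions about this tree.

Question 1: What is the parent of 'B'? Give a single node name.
Scan adjacency: B appears as child of A

Answer: A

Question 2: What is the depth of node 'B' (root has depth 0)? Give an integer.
Path from root to B: G -> A -> B
Depth = number of edges = 2

Answer: 2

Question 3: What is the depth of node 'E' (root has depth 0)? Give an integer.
Path from root to E: G -> A -> B -> E
Depth = number of edges = 3

Answer: 3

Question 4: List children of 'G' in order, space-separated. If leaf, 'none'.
Answer: A F

Derivation:
Node G's children (from adjacency): A, F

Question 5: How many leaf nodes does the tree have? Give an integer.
Answer: 2

Derivation:
Leaves (nodes with no children): C, F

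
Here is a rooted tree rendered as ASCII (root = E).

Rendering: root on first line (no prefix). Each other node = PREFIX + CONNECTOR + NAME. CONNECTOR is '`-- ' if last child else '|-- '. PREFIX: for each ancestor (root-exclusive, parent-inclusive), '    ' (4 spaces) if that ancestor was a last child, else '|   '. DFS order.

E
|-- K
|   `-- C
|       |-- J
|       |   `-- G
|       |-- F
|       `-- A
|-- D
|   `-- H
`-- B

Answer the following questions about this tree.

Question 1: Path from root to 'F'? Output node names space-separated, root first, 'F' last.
Answer: E K C F

Derivation:
Walk down from root: E -> K -> C -> F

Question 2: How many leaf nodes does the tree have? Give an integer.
Answer: 5

Derivation:
Leaves (nodes with no children): A, B, F, G, H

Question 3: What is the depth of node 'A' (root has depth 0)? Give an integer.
Path from root to A: E -> K -> C -> A
Depth = number of edges = 3

Answer: 3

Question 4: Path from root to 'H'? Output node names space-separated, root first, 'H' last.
Answer: E D H

Derivation:
Walk down from root: E -> D -> H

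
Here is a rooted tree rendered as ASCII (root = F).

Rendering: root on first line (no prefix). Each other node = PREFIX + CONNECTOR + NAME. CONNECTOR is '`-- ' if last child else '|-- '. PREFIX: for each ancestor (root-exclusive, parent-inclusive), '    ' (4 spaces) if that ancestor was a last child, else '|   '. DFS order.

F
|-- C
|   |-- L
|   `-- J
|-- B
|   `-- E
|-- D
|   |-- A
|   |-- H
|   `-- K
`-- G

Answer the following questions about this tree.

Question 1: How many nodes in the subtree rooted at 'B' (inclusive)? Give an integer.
Subtree rooted at B contains: B, E
Count = 2

Answer: 2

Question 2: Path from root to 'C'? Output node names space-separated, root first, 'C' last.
Answer: F C

Derivation:
Walk down from root: F -> C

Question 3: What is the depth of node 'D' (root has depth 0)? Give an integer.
Path from root to D: F -> D
Depth = number of edges = 1

Answer: 1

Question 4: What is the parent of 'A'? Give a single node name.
Scan adjacency: A appears as child of D

Answer: D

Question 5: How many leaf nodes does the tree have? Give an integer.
Leaves (nodes with no children): A, E, G, H, J, K, L

Answer: 7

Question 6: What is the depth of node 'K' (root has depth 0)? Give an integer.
Path from root to K: F -> D -> K
Depth = number of edges = 2

Answer: 2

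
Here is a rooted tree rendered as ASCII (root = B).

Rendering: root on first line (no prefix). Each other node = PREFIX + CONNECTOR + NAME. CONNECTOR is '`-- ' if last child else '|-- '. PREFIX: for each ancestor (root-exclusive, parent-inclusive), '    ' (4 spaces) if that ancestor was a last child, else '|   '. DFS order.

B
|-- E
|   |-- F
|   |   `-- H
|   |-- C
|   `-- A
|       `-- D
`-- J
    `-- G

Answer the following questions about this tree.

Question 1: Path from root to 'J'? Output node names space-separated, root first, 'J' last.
Answer: B J

Derivation:
Walk down from root: B -> J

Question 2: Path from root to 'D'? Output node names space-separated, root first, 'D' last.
Walk down from root: B -> E -> A -> D

Answer: B E A D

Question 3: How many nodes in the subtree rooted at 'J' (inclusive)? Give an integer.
Subtree rooted at J contains: G, J
Count = 2

Answer: 2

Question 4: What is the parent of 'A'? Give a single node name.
Answer: E

Derivation:
Scan adjacency: A appears as child of E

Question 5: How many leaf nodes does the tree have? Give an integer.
Answer: 4

Derivation:
Leaves (nodes with no children): C, D, G, H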